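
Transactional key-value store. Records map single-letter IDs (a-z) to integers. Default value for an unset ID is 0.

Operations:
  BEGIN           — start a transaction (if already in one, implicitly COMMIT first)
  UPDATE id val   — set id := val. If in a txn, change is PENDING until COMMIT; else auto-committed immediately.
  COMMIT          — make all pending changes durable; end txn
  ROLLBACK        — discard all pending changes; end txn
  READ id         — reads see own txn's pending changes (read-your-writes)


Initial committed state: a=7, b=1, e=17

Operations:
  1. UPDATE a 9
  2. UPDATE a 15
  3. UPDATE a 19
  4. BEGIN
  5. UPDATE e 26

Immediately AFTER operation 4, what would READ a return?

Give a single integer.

Answer: 19

Derivation:
Initial committed: {a=7, b=1, e=17}
Op 1: UPDATE a=9 (auto-commit; committed a=9)
Op 2: UPDATE a=15 (auto-commit; committed a=15)
Op 3: UPDATE a=19 (auto-commit; committed a=19)
Op 4: BEGIN: in_txn=True, pending={}
After op 4: visible(a) = 19 (pending={}, committed={a=19, b=1, e=17})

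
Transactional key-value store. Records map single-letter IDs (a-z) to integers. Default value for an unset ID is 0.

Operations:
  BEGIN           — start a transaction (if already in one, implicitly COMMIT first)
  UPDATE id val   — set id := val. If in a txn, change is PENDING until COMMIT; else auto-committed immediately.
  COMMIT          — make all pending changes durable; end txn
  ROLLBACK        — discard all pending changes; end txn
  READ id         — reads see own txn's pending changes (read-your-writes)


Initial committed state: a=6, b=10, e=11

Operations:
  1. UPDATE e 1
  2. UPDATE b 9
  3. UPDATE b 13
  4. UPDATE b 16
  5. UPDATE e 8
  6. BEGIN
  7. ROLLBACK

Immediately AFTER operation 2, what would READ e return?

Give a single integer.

Answer: 1

Derivation:
Initial committed: {a=6, b=10, e=11}
Op 1: UPDATE e=1 (auto-commit; committed e=1)
Op 2: UPDATE b=9 (auto-commit; committed b=9)
After op 2: visible(e) = 1 (pending={}, committed={a=6, b=9, e=1})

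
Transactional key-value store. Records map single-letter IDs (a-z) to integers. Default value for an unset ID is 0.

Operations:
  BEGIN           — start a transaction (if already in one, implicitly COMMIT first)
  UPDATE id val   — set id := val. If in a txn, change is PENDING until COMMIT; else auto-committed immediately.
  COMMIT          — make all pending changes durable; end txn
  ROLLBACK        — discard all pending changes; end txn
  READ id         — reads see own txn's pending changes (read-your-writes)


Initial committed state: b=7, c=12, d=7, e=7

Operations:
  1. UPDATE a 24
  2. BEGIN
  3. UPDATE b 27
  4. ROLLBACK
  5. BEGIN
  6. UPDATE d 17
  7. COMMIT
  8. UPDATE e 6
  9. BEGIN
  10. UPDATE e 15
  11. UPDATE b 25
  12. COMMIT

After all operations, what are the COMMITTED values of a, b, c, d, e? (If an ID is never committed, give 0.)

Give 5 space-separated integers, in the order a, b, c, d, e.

Answer: 24 25 12 17 15

Derivation:
Initial committed: {b=7, c=12, d=7, e=7}
Op 1: UPDATE a=24 (auto-commit; committed a=24)
Op 2: BEGIN: in_txn=True, pending={}
Op 3: UPDATE b=27 (pending; pending now {b=27})
Op 4: ROLLBACK: discarded pending ['b']; in_txn=False
Op 5: BEGIN: in_txn=True, pending={}
Op 6: UPDATE d=17 (pending; pending now {d=17})
Op 7: COMMIT: merged ['d'] into committed; committed now {a=24, b=7, c=12, d=17, e=7}
Op 8: UPDATE e=6 (auto-commit; committed e=6)
Op 9: BEGIN: in_txn=True, pending={}
Op 10: UPDATE e=15 (pending; pending now {e=15})
Op 11: UPDATE b=25 (pending; pending now {b=25, e=15})
Op 12: COMMIT: merged ['b', 'e'] into committed; committed now {a=24, b=25, c=12, d=17, e=15}
Final committed: {a=24, b=25, c=12, d=17, e=15}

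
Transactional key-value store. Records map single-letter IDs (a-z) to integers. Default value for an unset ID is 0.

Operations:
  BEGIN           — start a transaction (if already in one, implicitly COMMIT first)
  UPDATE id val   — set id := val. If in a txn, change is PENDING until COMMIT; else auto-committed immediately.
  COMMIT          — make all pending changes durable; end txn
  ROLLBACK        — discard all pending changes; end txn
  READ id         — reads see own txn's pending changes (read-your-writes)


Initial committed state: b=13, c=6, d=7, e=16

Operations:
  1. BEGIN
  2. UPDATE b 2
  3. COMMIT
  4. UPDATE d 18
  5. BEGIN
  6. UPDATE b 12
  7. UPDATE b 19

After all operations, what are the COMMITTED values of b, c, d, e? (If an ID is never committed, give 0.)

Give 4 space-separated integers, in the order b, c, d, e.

Initial committed: {b=13, c=6, d=7, e=16}
Op 1: BEGIN: in_txn=True, pending={}
Op 2: UPDATE b=2 (pending; pending now {b=2})
Op 3: COMMIT: merged ['b'] into committed; committed now {b=2, c=6, d=7, e=16}
Op 4: UPDATE d=18 (auto-commit; committed d=18)
Op 5: BEGIN: in_txn=True, pending={}
Op 6: UPDATE b=12 (pending; pending now {b=12})
Op 7: UPDATE b=19 (pending; pending now {b=19})
Final committed: {b=2, c=6, d=18, e=16}

Answer: 2 6 18 16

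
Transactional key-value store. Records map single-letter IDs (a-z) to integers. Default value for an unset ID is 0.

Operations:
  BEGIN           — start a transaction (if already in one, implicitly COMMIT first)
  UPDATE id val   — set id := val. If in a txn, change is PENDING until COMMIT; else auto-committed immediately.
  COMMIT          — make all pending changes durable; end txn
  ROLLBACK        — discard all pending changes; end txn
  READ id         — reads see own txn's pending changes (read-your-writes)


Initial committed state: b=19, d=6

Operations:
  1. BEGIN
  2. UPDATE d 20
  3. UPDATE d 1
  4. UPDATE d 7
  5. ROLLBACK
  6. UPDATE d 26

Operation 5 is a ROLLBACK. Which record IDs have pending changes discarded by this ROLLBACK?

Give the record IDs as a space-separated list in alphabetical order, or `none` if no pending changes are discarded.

Initial committed: {b=19, d=6}
Op 1: BEGIN: in_txn=True, pending={}
Op 2: UPDATE d=20 (pending; pending now {d=20})
Op 3: UPDATE d=1 (pending; pending now {d=1})
Op 4: UPDATE d=7 (pending; pending now {d=7})
Op 5: ROLLBACK: discarded pending ['d']; in_txn=False
Op 6: UPDATE d=26 (auto-commit; committed d=26)
ROLLBACK at op 5 discards: ['d']

Answer: d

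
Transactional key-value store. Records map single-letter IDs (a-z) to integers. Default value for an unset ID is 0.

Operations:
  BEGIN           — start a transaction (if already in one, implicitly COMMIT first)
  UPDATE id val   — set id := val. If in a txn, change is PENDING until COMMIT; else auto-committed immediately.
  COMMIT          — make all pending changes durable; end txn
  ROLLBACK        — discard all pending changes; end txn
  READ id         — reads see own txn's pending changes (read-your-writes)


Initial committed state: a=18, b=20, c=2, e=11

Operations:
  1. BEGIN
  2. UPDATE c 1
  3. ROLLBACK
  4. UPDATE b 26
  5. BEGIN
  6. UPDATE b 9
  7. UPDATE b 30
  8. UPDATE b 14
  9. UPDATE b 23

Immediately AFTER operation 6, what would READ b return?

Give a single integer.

Answer: 9

Derivation:
Initial committed: {a=18, b=20, c=2, e=11}
Op 1: BEGIN: in_txn=True, pending={}
Op 2: UPDATE c=1 (pending; pending now {c=1})
Op 3: ROLLBACK: discarded pending ['c']; in_txn=False
Op 4: UPDATE b=26 (auto-commit; committed b=26)
Op 5: BEGIN: in_txn=True, pending={}
Op 6: UPDATE b=9 (pending; pending now {b=9})
After op 6: visible(b) = 9 (pending={b=9}, committed={a=18, b=26, c=2, e=11})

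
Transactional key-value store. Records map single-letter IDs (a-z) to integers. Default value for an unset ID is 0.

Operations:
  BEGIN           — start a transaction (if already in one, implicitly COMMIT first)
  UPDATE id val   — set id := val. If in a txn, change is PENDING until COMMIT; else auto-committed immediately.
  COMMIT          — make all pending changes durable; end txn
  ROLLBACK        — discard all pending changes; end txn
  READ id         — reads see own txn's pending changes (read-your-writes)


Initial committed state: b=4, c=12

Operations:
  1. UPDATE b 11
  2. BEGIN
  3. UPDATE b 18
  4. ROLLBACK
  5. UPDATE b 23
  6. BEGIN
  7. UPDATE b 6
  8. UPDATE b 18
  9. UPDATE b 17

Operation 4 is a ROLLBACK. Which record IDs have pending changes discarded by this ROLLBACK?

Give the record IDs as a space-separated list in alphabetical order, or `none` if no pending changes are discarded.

Answer: b

Derivation:
Initial committed: {b=4, c=12}
Op 1: UPDATE b=11 (auto-commit; committed b=11)
Op 2: BEGIN: in_txn=True, pending={}
Op 3: UPDATE b=18 (pending; pending now {b=18})
Op 4: ROLLBACK: discarded pending ['b']; in_txn=False
Op 5: UPDATE b=23 (auto-commit; committed b=23)
Op 6: BEGIN: in_txn=True, pending={}
Op 7: UPDATE b=6 (pending; pending now {b=6})
Op 8: UPDATE b=18 (pending; pending now {b=18})
Op 9: UPDATE b=17 (pending; pending now {b=17})
ROLLBACK at op 4 discards: ['b']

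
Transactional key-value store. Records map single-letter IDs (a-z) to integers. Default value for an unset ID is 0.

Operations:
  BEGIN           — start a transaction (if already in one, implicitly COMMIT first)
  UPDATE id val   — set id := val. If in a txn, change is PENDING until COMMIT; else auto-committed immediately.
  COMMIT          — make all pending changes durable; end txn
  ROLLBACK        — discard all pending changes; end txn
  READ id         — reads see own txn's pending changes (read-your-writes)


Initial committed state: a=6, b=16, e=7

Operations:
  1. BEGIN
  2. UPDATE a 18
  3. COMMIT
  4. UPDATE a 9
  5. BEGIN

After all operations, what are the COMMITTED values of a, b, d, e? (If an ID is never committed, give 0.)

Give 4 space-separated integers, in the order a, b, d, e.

Answer: 9 16 0 7

Derivation:
Initial committed: {a=6, b=16, e=7}
Op 1: BEGIN: in_txn=True, pending={}
Op 2: UPDATE a=18 (pending; pending now {a=18})
Op 3: COMMIT: merged ['a'] into committed; committed now {a=18, b=16, e=7}
Op 4: UPDATE a=9 (auto-commit; committed a=9)
Op 5: BEGIN: in_txn=True, pending={}
Final committed: {a=9, b=16, e=7}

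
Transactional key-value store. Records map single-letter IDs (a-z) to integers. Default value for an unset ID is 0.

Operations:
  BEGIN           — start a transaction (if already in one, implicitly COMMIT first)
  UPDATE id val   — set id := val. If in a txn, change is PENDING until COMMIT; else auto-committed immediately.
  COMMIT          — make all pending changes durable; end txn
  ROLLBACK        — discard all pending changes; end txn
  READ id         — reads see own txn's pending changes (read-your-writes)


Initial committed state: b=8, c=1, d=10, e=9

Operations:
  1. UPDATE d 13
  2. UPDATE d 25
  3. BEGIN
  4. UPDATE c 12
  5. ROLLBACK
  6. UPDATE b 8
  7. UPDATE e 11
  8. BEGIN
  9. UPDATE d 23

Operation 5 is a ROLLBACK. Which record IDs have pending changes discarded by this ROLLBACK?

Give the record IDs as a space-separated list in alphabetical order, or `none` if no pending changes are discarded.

Initial committed: {b=8, c=1, d=10, e=9}
Op 1: UPDATE d=13 (auto-commit; committed d=13)
Op 2: UPDATE d=25 (auto-commit; committed d=25)
Op 3: BEGIN: in_txn=True, pending={}
Op 4: UPDATE c=12 (pending; pending now {c=12})
Op 5: ROLLBACK: discarded pending ['c']; in_txn=False
Op 6: UPDATE b=8 (auto-commit; committed b=8)
Op 7: UPDATE e=11 (auto-commit; committed e=11)
Op 8: BEGIN: in_txn=True, pending={}
Op 9: UPDATE d=23 (pending; pending now {d=23})
ROLLBACK at op 5 discards: ['c']

Answer: c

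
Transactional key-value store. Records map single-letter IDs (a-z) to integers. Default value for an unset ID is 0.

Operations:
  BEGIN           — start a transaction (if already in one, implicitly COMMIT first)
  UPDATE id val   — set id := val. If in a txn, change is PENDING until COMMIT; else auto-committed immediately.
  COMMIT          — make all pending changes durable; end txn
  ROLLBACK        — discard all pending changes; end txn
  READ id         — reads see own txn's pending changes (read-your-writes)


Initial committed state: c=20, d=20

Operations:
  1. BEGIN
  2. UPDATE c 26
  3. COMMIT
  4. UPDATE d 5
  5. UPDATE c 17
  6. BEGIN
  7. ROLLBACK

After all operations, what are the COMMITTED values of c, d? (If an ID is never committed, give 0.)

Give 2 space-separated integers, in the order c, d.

Initial committed: {c=20, d=20}
Op 1: BEGIN: in_txn=True, pending={}
Op 2: UPDATE c=26 (pending; pending now {c=26})
Op 3: COMMIT: merged ['c'] into committed; committed now {c=26, d=20}
Op 4: UPDATE d=5 (auto-commit; committed d=5)
Op 5: UPDATE c=17 (auto-commit; committed c=17)
Op 6: BEGIN: in_txn=True, pending={}
Op 7: ROLLBACK: discarded pending []; in_txn=False
Final committed: {c=17, d=5}

Answer: 17 5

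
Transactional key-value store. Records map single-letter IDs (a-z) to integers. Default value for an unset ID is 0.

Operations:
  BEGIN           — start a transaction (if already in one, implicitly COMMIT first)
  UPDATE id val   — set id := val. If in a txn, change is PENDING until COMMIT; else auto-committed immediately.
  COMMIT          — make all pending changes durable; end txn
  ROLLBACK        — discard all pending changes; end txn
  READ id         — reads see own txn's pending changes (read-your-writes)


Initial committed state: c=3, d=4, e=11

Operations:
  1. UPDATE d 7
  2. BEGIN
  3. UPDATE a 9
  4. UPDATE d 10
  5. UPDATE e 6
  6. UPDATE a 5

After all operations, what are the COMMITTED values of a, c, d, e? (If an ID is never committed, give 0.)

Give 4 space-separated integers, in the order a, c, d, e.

Answer: 0 3 7 11

Derivation:
Initial committed: {c=3, d=4, e=11}
Op 1: UPDATE d=7 (auto-commit; committed d=7)
Op 2: BEGIN: in_txn=True, pending={}
Op 3: UPDATE a=9 (pending; pending now {a=9})
Op 4: UPDATE d=10 (pending; pending now {a=9, d=10})
Op 5: UPDATE e=6 (pending; pending now {a=9, d=10, e=6})
Op 6: UPDATE a=5 (pending; pending now {a=5, d=10, e=6})
Final committed: {c=3, d=7, e=11}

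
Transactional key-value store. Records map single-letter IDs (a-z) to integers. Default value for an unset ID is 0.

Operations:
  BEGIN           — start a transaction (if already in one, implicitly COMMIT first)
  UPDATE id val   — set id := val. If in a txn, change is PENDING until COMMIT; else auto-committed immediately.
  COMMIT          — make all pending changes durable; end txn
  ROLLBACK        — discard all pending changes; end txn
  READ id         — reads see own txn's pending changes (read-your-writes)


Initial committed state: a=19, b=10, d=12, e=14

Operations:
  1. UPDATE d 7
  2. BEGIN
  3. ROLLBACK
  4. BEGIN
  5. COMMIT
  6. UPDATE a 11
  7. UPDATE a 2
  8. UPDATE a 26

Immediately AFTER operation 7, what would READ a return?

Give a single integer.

Initial committed: {a=19, b=10, d=12, e=14}
Op 1: UPDATE d=7 (auto-commit; committed d=7)
Op 2: BEGIN: in_txn=True, pending={}
Op 3: ROLLBACK: discarded pending []; in_txn=False
Op 4: BEGIN: in_txn=True, pending={}
Op 5: COMMIT: merged [] into committed; committed now {a=19, b=10, d=7, e=14}
Op 6: UPDATE a=11 (auto-commit; committed a=11)
Op 7: UPDATE a=2 (auto-commit; committed a=2)
After op 7: visible(a) = 2 (pending={}, committed={a=2, b=10, d=7, e=14})

Answer: 2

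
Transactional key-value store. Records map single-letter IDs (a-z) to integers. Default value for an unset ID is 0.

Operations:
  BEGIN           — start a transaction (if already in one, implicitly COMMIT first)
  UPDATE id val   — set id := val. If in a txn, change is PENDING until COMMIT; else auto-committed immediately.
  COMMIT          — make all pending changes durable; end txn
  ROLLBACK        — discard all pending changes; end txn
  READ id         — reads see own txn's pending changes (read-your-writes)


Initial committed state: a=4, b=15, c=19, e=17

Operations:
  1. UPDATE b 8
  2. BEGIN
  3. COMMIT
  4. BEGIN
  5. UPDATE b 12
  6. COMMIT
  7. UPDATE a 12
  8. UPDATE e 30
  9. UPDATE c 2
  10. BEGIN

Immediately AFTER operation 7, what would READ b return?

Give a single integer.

Answer: 12

Derivation:
Initial committed: {a=4, b=15, c=19, e=17}
Op 1: UPDATE b=8 (auto-commit; committed b=8)
Op 2: BEGIN: in_txn=True, pending={}
Op 3: COMMIT: merged [] into committed; committed now {a=4, b=8, c=19, e=17}
Op 4: BEGIN: in_txn=True, pending={}
Op 5: UPDATE b=12 (pending; pending now {b=12})
Op 6: COMMIT: merged ['b'] into committed; committed now {a=4, b=12, c=19, e=17}
Op 7: UPDATE a=12 (auto-commit; committed a=12)
After op 7: visible(b) = 12 (pending={}, committed={a=12, b=12, c=19, e=17})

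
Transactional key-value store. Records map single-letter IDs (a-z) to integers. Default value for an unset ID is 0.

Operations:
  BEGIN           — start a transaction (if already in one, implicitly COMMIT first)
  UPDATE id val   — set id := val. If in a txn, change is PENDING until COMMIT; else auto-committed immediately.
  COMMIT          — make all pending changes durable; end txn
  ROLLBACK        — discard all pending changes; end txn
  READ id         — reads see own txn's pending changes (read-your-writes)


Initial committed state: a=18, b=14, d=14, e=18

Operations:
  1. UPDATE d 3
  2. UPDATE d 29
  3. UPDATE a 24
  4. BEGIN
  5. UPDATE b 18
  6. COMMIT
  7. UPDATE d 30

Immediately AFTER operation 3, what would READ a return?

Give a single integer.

Initial committed: {a=18, b=14, d=14, e=18}
Op 1: UPDATE d=3 (auto-commit; committed d=3)
Op 2: UPDATE d=29 (auto-commit; committed d=29)
Op 3: UPDATE a=24 (auto-commit; committed a=24)
After op 3: visible(a) = 24 (pending={}, committed={a=24, b=14, d=29, e=18})

Answer: 24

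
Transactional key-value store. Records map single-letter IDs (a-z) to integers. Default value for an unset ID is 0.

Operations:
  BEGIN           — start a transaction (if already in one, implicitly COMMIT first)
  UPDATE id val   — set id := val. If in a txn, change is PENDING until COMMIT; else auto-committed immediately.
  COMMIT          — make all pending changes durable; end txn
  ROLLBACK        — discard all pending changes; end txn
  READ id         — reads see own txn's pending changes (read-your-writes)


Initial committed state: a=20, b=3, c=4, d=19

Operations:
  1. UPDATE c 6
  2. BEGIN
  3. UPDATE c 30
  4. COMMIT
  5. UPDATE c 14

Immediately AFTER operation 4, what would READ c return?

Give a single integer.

Answer: 30

Derivation:
Initial committed: {a=20, b=3, c=4, d=19}
Op 1: UPDATE c=6 (auto-commit; committed c=6)
Op 2: BEGIN: in_txn=True, pending={}
Op 3: UPDATE c=30 (pending; pending now {c=30})
Op 4: COMMIT: merged ['c'] into committed; committed now {a=20, b=3, c=30, d=19}
After op 4: visible(c) = 30 (pending={}, committed={a=20, b=3, c=30, d=19})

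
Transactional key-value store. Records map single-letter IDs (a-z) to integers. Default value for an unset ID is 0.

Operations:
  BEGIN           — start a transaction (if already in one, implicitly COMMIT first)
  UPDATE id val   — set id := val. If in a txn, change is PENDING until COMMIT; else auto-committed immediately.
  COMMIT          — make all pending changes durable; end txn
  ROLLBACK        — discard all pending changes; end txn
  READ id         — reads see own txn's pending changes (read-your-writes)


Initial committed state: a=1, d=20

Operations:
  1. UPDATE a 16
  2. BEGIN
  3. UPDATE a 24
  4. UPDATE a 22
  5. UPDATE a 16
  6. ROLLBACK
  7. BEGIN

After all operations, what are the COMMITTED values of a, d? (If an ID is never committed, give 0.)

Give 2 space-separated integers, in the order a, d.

Answer: 16 20

Derivation:
Initial committed: {a=1, d=20}
Op 1: UPDATE a=16 (auto-commit; committed a=16)
Op 2: BEGIN: in_txn=True, pending={}
Op 3: UPDATE a=24 (pending; pending now {a=24})
Op 4: UPDATE a=22 (pending; pending now {a=22})
Op 5: UPDATE a=16 (pending; pending now {a=16})
Op 6: ROLLBACK: discarded pending ['a']; in_txn=False
Op 7: BEGIN: in_txn=True, pending={}
Final committed: {a=16, d=20}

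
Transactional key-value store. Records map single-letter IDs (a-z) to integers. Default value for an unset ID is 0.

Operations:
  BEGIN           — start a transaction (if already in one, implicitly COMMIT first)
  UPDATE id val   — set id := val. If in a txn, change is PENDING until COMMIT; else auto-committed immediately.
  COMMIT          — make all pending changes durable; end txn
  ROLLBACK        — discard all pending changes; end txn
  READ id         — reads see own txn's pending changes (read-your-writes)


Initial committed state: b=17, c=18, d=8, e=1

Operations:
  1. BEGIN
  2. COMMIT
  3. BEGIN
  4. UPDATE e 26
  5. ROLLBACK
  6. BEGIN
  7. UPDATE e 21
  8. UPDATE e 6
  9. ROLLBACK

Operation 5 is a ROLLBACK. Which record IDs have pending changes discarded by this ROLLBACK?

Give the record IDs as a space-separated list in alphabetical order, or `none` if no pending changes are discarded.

Initial committed: {b=17, c=18, d=8, e=1}
Op 1: BEGIN: in_txn=True, pending={}
Op 2: COMMIT: merged [] into committed; committed now {b=17, c=18, d=8, e=1}
Op 3: BEGIN: in_txn=True, pending={}
Op 4: UPDATE e=26 (pending; pending now {e=26})
Op 5: ROLLBACK: discarded pending ['e']; in_txn=False
Op 6: BEGIN: in_txn=True, pending={}
Op 7: UPDATE e=21 (pending; pending now {e=21})
Op 8: UPDATE e=6 (pending; pending now {e=6})
Op 9: ROLLBACK: discarded pending ['e']; in_txn=False
ROLLBACK at op 5 discards: ['e']

Answer: e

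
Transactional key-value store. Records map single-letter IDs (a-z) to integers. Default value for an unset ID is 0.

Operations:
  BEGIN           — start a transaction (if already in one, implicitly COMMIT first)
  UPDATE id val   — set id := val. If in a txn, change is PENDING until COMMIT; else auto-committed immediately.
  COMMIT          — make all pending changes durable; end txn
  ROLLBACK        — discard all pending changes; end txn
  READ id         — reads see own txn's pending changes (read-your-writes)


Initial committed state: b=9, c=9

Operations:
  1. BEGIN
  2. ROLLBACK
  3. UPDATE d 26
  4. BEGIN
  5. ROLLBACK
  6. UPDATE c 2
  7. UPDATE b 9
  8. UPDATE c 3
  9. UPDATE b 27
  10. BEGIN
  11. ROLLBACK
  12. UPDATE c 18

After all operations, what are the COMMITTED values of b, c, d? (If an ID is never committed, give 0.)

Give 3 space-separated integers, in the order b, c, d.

Answer: 27 18 26

Derivation:
Initial committed: {b=9, c=9}
Op 1: BEGIN: in_txn=True, pending={}
Op 2: ROLLBACK: discarded pending []; in_txn=False
Op 3: UPDATE d=26 (auto-commit; committed d=26)
Op 4: BEGIN: in_txn=True, pending={}
Op 5: ROLLBACK: discarded pending []; in_txn=False
Op 6: UPDATE c=2 (auto-commit; committed c=2)
Op 7: UPDATE b=9 (auto-commit; committed b=9)
Op 8: UPDATE c=3 (auto-commit; committed c=3)
Op 9: UPDATE b=27 (auto-commit; committed b=27)
Op 10: BEGIN: in_txn=True, pending={}
Op 11: ROLLBACK: discarded pending []; in_txn=False
Op 12: UPDATE c=18 (auto-commit; committed c=18)
Final committed: {b=27, c=18, d=26}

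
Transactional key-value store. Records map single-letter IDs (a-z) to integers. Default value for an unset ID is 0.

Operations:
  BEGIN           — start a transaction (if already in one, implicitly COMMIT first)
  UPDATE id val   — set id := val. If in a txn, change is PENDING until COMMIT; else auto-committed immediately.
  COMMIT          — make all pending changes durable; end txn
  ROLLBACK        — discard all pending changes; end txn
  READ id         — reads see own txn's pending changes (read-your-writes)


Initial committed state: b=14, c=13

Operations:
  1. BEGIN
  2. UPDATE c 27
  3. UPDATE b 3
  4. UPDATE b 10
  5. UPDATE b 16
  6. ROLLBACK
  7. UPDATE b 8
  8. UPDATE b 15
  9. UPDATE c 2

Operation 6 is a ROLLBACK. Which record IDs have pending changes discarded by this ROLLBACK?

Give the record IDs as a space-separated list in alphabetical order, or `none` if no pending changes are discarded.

Answer: b c

Derivation:
Initial committed: {b=14, c=13}
Op 1: BEGIN: in_txn=True, pending={}
Op 2: UPDATE c=27 (pending; pending now {c=27})
Op 3: UPDATE b=3 (pending; pending now {b=3, c=27})
Op 4: UPDATE b=10 (pending; pending now {b=10, c=27})
Op 5: UPDATE b=16 (pending; pending now {b=16, c=27})
Op 6: ROLLBACK: discarded pending ['b', 'c']; in_txn=False
Op 7: UPDATE b=8 (auto-commit; committed b=8)
Op 8: UPDATE b=15 (auto-commit; committed b=15)
Op 9: UPDATE c=2 (auto-commit; committed c=2)
ROLLBACK at op 6 discards: ['b', 'c']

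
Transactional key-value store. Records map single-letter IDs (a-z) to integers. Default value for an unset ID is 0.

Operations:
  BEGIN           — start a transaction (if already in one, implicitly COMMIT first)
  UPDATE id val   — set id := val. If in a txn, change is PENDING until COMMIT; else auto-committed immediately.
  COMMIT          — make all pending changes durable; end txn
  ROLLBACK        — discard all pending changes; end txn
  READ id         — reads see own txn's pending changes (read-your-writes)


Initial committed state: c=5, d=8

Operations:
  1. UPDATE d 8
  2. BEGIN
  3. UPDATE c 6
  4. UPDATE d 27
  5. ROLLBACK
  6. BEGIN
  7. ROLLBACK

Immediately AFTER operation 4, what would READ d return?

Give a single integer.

Answer: 27

Derivation:
Initial committed: {c=5, d=8}
Op 1: UPDATE d=8 (auto-commit; committed d=8)
Op 2: BEGIN: in_txn=True, pending={}
Op 3: UPDATE c=6 (pending; pending now {c=6})
Op 4: UPDATE d=27 (pending; pending now {c=6, d=27})
After op 4: visible(d) = 27 (pending={c=6, d=27}, committed={c=5, d=8})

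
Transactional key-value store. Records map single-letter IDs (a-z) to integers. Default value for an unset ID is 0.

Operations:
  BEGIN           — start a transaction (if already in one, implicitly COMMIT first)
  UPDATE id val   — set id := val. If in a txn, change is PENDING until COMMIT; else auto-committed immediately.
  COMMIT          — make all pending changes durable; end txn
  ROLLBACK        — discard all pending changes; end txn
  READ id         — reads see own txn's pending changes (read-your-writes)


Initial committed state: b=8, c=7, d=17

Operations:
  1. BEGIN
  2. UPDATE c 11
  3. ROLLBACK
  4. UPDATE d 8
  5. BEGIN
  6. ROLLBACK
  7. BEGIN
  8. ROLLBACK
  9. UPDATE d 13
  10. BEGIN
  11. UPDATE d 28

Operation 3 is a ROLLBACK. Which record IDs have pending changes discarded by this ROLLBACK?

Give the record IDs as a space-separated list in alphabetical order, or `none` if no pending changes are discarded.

Initial committed: {b=8, c=7, d=17}
Op 1: BEGIN: in_txn=True, pending={}
Op 2: UPDATE c=11 (pending; pending now {c=11})
Op 3: ROLLBACK: discarded pending ['c']; in_txn=False
Op 4: UPDATE d=8 (auto-commit; committed d=8)
Op 5: BEGIN: in_txn=True, pending={}
Op 6: ROLLBACK: discarded pending []; in_txn=False
Op 7: BEGIN: in_txn=True, pending={}
Op 8: ROLLBACK: discarded pending []; in_txn=False
Op 9: UPDATE d=13 (auto-commit; committed d=13)
Op 10: BEGIN: in_txn=True, pending={}
Op 11: UPDATE d=28 (pending; pending now {d=28})
ROLLBACK at op 3 discards: ['c']

Answer: c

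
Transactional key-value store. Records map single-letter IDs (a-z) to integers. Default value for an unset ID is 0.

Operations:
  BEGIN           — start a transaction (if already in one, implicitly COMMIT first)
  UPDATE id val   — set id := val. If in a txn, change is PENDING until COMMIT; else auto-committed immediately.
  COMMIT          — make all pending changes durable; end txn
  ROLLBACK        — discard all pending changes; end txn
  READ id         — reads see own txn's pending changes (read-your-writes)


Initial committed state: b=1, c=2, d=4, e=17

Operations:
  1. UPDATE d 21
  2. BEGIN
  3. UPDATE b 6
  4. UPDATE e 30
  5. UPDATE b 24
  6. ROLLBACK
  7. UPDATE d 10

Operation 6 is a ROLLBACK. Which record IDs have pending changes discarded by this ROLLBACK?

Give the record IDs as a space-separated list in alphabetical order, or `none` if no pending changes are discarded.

Answer: b e

Derivation:
Initial committed: {b=1, c=2, d=4, e=17}
Op 1: UPDATE d=21 (auto-commit; committed d=21)
Op 2: BEGIN: in_txn=True, pending={}
Op 3: UPDATE b=6 (pending; pending now {b=6})
Op 4: UPDATE e=30 (pending; pending now {b=6, e=30})
Op 5: UPDATE b=24 (pending; pending now {b=24, e=30})
Op 6: ROLLBACK: discarded pending ['b', 'e']; in_txn=False
Op 7: UPDATE d=10 (auto-commit; committed d=10)
ROLLBACK at op 6 discards: ['b', 'e']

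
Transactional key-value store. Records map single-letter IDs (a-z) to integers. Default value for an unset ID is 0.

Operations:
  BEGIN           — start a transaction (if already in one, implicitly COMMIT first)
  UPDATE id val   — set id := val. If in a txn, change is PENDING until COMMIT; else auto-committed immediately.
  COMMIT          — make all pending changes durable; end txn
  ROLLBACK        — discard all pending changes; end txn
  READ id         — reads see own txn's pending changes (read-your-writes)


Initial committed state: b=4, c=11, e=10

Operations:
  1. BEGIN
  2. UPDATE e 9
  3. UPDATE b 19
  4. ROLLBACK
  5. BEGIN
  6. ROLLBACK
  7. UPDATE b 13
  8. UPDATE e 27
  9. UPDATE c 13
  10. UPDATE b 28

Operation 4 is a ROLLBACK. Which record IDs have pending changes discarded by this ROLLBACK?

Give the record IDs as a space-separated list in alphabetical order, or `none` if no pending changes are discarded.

Initial committed: {b=4, c=11, e=10}
Op 1: BEGIN: in_txn=True, pending={}
Op 2: UPDATE e=9 (pending; pending now {e=9})
Op 3: UPDATE b=19 (pending; pending now {b=19, e=9})
Op 4: ROLLBACK: discarded pending ['b', 'e']; in_txn=False
Op 5: BEGIN: in_txn=True, pending={}
Op 6: ROLLBACK: discarded pending []; in_txn=False
Op 7: UPDATE b=13 (auto-commit; committed b=13)
Op 8: UPDATE e=27 (auto-commit; committed e=27)
Op 9: UPDATE c=13 (auto-commit; committed c=13)
Op 10: UPDATE b=28 (auto-commit; committed b=28)
ROLLBACK at op 4 discards: ['b', 'e']

Answer: b e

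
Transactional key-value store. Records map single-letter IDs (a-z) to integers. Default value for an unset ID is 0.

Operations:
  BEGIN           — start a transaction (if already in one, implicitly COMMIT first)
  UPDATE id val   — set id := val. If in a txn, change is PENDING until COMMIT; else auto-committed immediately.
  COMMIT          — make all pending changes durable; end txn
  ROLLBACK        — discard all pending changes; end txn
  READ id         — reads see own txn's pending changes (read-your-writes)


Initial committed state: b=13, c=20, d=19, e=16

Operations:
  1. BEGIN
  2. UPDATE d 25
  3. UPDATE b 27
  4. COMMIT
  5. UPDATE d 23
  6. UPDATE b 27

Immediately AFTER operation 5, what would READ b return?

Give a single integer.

Answer: 27

Derivation:
Initial committed: {b=13, c=20, d=19, e=16}
Op 1: BEGIN: in_txn=True, pending={}
Op 2: UPDATE d=25 (pending; pending now {d=25})
Op 3: UPDATE b=27 (pending; pending now {b=27, d=25})
Op 4: COMMIT: merged ['b', 'd'] into committed; committed now {b=27, c=20, d=25, e=16}
Op 5: UPDATE d=23 (auto-commit; committed d=23)
After op 5: visible(b) = 27 (pending={}, committed={b=27, c=20, d=23, e=16})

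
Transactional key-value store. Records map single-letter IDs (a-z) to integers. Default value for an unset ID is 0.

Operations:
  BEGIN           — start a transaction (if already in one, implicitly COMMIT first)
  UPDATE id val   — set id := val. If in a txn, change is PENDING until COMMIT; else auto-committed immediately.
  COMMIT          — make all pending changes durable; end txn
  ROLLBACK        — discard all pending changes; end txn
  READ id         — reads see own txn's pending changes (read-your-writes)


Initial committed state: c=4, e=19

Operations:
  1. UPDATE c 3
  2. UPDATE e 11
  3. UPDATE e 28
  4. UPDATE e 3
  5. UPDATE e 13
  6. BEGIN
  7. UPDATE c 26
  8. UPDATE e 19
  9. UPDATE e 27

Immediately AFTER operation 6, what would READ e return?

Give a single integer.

Initial committed: {c=4, e=19}
Op 1: UPDATE c=3 (auto-commit; committed c=3)
Op 2: UPDATE e=11 (auto-commit; committed e=11)
Op 3: UPDATE e=28 (auto-commit; committed e=28)
Op 4: UPDATE e=3 (auto-commit; committed e=3)
Op 5: UPDATE e=13 (auto-commit; committed e=13)
Op 6: BEGIN: in_txn=True, pending={}
After op 6: visible(e) = 13 (pending={}, committed={c=3, e=13})

Answer: 13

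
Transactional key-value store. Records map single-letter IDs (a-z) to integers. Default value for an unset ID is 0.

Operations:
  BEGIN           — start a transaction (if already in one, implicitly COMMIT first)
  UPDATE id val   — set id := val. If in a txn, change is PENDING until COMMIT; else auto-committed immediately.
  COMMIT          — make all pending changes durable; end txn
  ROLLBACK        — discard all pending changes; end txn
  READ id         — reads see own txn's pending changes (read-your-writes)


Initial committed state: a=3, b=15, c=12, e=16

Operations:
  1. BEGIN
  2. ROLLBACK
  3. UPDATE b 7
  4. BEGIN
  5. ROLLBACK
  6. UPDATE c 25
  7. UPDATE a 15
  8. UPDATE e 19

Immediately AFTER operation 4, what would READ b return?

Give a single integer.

Initial committed: {a=3, b=15, c=12, e=16}
Op 1: BEGIN: in_txn=True, pending={}
Op 2: ROLLBACK: discarded pending []; in_txn=False
Op 3: UPDATE b=7 (auto-commit; committed b=7)
Op 4: BEGIN: in_txn=True, pending={}
After op 4: visible(b) = 7 (pending={}, committed={a=3, b=7, c=12, e=16})

Answer: 7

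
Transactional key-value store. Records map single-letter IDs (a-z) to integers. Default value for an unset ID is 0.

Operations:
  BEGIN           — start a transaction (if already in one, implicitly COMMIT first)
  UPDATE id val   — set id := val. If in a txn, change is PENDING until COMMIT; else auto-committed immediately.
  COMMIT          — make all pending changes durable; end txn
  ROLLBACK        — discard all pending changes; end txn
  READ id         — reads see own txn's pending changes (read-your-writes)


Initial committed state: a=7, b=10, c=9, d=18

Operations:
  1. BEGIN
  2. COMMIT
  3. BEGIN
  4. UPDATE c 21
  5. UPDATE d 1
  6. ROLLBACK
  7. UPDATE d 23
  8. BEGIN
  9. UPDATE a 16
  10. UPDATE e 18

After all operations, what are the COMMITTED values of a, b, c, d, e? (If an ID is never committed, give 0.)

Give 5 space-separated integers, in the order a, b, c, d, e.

Answer: 7 10 9 23 0

Derivation:
Initial committed: {a=7, b=10, c=9, d=18}
Op 1: BEGIN: in_txn=True, pending={}
Op 2: COMMIT: merged [] into committed; committed now {a=7, b=10, c=9, d=18}
Op 3: BEGIN: in_txn=True, pending={}
Op 4: UPDATE c=21 (pending; pending now {c=21})
Op 5: UPDATE d=1 (pending; pending now {c=21, d=1})
Op 6: ROLLBACK: discarded pending ['c', 'd']; in_txn=False
Op 7: UPDATE d=23 (auto-commit; committed d=23)
Op 8: BEGIN: in_txn=True, pending={}
Op 9: UPDATE a=16 (pending; pending now {a=16})
Op 10: UPDATE e=18 (pending; pending now {a=16, e=18})
Final committed: {a=7, b=10, c=9, d=23}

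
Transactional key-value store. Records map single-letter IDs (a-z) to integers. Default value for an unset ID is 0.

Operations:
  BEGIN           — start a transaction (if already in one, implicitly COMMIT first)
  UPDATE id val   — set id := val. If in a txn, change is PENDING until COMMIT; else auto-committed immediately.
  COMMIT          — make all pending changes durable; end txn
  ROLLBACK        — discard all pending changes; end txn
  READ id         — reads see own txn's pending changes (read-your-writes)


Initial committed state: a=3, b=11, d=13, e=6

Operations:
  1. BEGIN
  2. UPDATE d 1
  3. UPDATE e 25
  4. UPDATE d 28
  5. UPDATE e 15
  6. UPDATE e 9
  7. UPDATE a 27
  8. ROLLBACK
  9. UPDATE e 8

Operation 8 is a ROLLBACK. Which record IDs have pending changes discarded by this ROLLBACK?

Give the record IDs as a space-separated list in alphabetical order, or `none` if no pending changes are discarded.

Initial committed: {a=3, b=11, d=13, e=6}
Op 1: BEGIN: in_txn=True, pending={}
Op 2: UPDATE d=1 (pending; pending now {d=1})
Op 3: UPDATE e=25 (pending; pending now {d=1, e=25})
Op 4: UPDATE d=28 (pending; pending now {d=28, e=25})
Op 5: UPDATE e=15 (pending; pending now {d=28, e=15})
Op 6: UPDATE e=9 (pending; pending now {d=28, e=9})
Op 7: UPDATE a=27 (pending; pending now {a=27, d=28, e=9})
Op 8: ROLLBACK: discarded pending ['a', 'd', 'e']; in_txn=False
Op 9: UPDATE e=8 (auto-commit; committed e=8)
ROLLBACK at op 8 discards: ['a', 'd', 'e']

Answer: a d e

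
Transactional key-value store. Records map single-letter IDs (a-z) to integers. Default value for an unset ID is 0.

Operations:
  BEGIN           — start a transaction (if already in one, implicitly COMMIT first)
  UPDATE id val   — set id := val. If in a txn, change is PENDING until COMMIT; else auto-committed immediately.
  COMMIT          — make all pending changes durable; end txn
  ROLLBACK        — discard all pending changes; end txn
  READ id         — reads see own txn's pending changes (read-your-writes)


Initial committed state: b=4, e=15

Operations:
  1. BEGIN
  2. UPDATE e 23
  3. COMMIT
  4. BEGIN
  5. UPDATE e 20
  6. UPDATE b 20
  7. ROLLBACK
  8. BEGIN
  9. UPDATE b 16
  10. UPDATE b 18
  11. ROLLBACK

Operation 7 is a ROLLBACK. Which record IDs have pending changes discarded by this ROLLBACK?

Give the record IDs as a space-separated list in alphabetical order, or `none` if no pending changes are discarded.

Answer: b e

Derivation:
Initial committed: {b=4, e=15}
Op 1: BEGIN: in_txn=True, pending={}
Op 2: UPDATE e=23 (pending; pending now {e=23})
Op 3: COMMIT: merged ['e'] into committed; committed now {b=4, e=23}
Op 4: BEGIN: in_txn=True, pending={}
Op 5: UPDATE e=20 (pending; pending now {e=20})
Op 6: UPDATE b=20 (pending; pending now {b=20, e=20})
Op 7: ROLLBACK: discarded pending ['b', 'e']; in_txn=False
Op 8: BEGIN: in_txn=True, pending={}
Op 9: UPDATE b=16 (pending; pending now {b=16})
Op 10: UPDATE b=18 (pending; pending now {b=18})
Op 11: ROLLBACK: discarded pending ['b']; in_txn=False
ROLLBACK at op 7 discards: ['b', 'e']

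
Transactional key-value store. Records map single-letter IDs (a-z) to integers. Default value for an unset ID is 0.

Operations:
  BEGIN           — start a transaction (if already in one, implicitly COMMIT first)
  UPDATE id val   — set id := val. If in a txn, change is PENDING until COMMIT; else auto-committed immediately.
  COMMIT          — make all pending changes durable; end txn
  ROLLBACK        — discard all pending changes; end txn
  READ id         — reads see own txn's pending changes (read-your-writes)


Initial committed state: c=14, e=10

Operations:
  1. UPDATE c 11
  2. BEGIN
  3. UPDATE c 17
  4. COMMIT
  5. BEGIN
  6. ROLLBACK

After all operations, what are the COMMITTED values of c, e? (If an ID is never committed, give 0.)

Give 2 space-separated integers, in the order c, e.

Initial committed: {c=14, e=10}
Op 1: UPDATE c=11 (auto-commit; committed c=11)
Op 2: BEGIN: in_txn=True, pending={}
Op 3: UPDATE c=17 (pending; pending now {c=17})
Op 4: COMMIT: merged ['c'] into committed; committed now {c=17, e=10}
Op 5: BEGIN: in_txn=True, pending={}
Op 6: ROLLBACK: discarded pending []; in_txn=False
Final committed: {c=17, e=10}

Answer: 17 10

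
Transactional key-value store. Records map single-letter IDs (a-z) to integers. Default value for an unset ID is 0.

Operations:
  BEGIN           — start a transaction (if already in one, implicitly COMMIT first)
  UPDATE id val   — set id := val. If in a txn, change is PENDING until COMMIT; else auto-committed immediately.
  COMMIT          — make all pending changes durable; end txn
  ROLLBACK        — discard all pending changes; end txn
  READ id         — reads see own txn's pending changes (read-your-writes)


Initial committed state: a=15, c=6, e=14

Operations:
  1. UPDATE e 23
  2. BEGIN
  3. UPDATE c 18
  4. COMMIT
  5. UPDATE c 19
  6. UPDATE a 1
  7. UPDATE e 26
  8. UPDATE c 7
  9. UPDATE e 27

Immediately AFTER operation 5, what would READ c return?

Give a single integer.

Answer: 19

Derivation:
Initial committed: {a=15, c=6, e=14}
Op 1: UPDATE e=23 (auto-commit; committed e=23)
Op 2: BEGIN: in_txn=True, pending={}
Op 3: UPDATE c=18 (pending; pending now {c=18})
Op 4: COMMIT: merged ['c'] into committed; committed now {a=15, c=18, e=23}
Op 5: UPDATE c=19 (auto-commit; committed c=19)
After op 5: visible(c) = 19 (pending={}, committed={a=15, c=19, e=23})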